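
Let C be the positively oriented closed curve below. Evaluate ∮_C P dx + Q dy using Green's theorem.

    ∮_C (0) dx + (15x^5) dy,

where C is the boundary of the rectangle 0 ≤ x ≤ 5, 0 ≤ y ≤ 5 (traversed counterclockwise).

Green's theorem converts the closed line integral into a double integral over the enclosed region D:

    ∮_C P dx + Q dy = ∬_D (∂Q/∂x - ∂P/∂y) dA.

Here P = 0, Q = 15x^5, so

    ∂Q/∂x = 75x^4,    ∂P/∂y = 0,
    ∂Q/∂x - ∂P/∂y = 75x^4.

D is the region 0 ≤ x ≤ 5, 0 ≤ y ≤ 5. Evaluating the double integral:

    ∬_D (75x^4) dA = ∫_0^{5} ∫_0^{5} (75x^4) dy dx.

Inner (y from 0 to 5): 375x^4.
Outer (x from 0 to 5): 234375.

Therefore ∮_C P dx + Q dy = 234375.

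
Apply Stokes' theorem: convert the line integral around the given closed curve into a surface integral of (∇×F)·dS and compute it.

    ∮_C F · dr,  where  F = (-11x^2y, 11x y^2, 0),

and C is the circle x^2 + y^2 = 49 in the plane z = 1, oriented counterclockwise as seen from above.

Let S be the flat disk x^2 + y^2 ≤ 49 in the plane z = 1, with upward unit normal n̂ = ẑ. By Stokes' theorem,

    ∮_C F · dr = ∬_S (∇ × F) · n̂ dS = ∬_D (curl F)_z dA,

where D is the disk x^2 + y^2 ≤ 49.

Compute the curl of F = (-11x^2y, 11x y^2, 0):
    (∇ × F)_x = ∂F_z/∂y - ∂F_y/∂z = 0,
    (∇ × F)_y = ∂F_x/∂z - ∂F_z/∂x = 0,
    (∇ × F)_z = ∂F_y/∂x - ∂F_x/∂y = 11x^2 + 11y^2.

On z = 1, (curl F)_z = 11x^2 + 11y^2.

Convert to polar (x = r cos θ, y = r sin θ, dA = r dr dθ); the integrand becomes 11r^2, so

    ∬_D (curl F)_z dA = ∫_0^{2π} ∫_0^{7} (11r^2) · r dr dθ.

Inner (r from 0 to 7): 26411/4.
Outer (θ from 0 to 2π): 26411π/2.

Therefore ∮_C F · dr = 26411π/2.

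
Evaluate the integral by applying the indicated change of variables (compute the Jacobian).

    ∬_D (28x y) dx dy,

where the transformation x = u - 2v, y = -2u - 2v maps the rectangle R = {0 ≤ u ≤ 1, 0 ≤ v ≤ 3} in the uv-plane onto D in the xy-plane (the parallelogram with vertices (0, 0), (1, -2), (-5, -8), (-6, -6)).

Compute the Jacobian determinant of (x, y) with respect to (u, v):

    ∂(x,y)/∂(u,v) = | 1  -2 | = (1)(-2) - (-2)(-2) = -6.
                   | -2  -2 |

Its absolute value is |J| = 6 (the area scaling factor).

Substituting x = u - 2v, y = -2u - 2v into the integrand,

    28x y → -56u^2 + 56u v + 112v^2,

so the integral becomes

    ∬_R (-56u^2 + 56u v + 112v^2) · |J| du dv = ∫_0^1 ∫_0^3 (-336u^2 + 336u v + 672v^2) dv du.

Inner (v): -1008u^2 + 1512u + 6048.
Outer (u): 6468.

Therefore ∬_D (28x y) dx dy = 6468.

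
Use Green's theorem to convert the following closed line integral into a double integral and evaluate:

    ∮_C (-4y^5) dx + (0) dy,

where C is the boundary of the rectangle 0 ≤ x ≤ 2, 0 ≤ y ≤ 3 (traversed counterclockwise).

Green's theorem converts the closed line integral into a double integral over the enclosed region D:

    ∮_C P dx + Q dy = ∬_D (∂Q/∂x - ∂P/∂y) dA.

Here P = -4y^5, Q = 0, so

    ∂Q/∂x = 0,    ∂P/∂y = -20y^4,
    ∂Q/∂x - ∂P/∂y = 20y^4.

D is the region 0 ≤ x ≤ 2, 0 ≤ y ≤ 3. Evaluating the double integral:

    ∬_D (20y^4) dA = ∫_0^{2} ∫_0^{3} (20y^4) dy dx.

Inner (y from 0 to 3): 972.
Outer (x from 0 to 2): 1944.

Therefore ∮_C P dx + Q dy = 1944.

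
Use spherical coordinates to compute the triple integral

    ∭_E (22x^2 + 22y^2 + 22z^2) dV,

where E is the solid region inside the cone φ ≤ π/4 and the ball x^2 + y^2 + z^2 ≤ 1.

In spherical coordinates, x = ρ sin(φ) cos(θ), y = ρ sin(φ) sin(θ), z = ρ cos(φ), and dV = ρ^2 sin(φ) dρ dφ dθ.

The integrand becomes 22ρ^2, so

    ∭_E (22x^2 + 22y^2 + 22z^2) dV = ∫_{0}^{2π} ∫_{0}^{π/4} ∫_{0}^{1} (22ρ^2) · ρ^2 sin(φ) dρ dφ dθ.

Inner (ρ): 22sin(φ)/5.
Middle (φ): 22/5 - 11sqrt(2)/5.
Outer (θ): 22π (2 - sqrt(2))/5.

Therefore the triple integral equals 22π (2 - sqrt(2))/5.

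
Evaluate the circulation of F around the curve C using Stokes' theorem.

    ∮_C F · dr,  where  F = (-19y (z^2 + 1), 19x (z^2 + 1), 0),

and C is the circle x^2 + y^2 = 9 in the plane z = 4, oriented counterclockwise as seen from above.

Let S be the flat disk x^2 + y^2 ≤ 9 in the plane z = 4, with upward unit normal n̂ = ẑ. By Stokes' theorem,

    ∮_C F · dr = ∬_S (∇ × F) · n̂ dS = ∬_D (curl F)_z dA,

where D is the disk x^2 + y^2 ≤ 9.

Compute the curl of F = (-19y (z^2 + 1), 19x (z^2 + 1), 0):
    (∇ × F)_x = ∂F_z/∂y - ∂F_y/∂z = -38x z,
    (∇ × F)_y = ∂F_x/∂z - ∂F_z/∂x = -38y z,
    (∇ × F)_z = ∂F_y/∂x - ∂F_x/∂y = 38z^2 + 38.

On z = 4, (curl F)_z = 646.

Convert to polar (x = r cos θ, y = r sin θ, dA = r dr dθ); the integrand becomes 646, so

    ∬_D (curl F)_z dA = ∫_0^{2π} ∫_0^{3} (646) · r dr dθ.

Inner (r from 0 to 3): 2907.
Outer (θ from 0 to 2π): 5814π.

Therefore ∮_C F · dr = 5814π.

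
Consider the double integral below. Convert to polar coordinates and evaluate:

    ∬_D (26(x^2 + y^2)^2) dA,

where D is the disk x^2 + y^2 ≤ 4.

The region D is 0 ≤ r ≤ 2, 0 ≤ θ ≤ 2π in polar coordinates, where x = r cos(θ), y = r sin(θ), and dA = r dr dθ.

Under the substitution, the integrand becomes 26r^4, so

    ∬_D (26(x^2 + y^2)^2) dA = ∫_{0}^{2π} ∫_{0}^{2} (26r^4) · r dr dθ.

Inner integral (in r): ∫_{0}^{2} (26r^4) · r dr = 832/3.

Outer integral (in θ): ∫_{0}^{2π} (832/3) dθ = 1664π/3.

Therefore ∬_D (26(x^2 + y^2)^2) dA = 1664π/3.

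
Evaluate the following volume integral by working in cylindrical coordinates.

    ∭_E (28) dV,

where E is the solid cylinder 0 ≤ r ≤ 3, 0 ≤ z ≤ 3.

In cylindrical coordinates, x = r cos(θ), y = r sin(θ), z = z, and dV = r dr dθ dz.

The integrand becomes 28, so

    ∭_E (28) dV = ∫_{0}^{2π} ∫_{0}^{3} ∫_{0}^{3} (28) · r dz dr dθ.

Inner (z): 84r.
Middle (r from 0 to 3): 378.
Outer (θ): 756π.

Therefore the triple integral equals 756π.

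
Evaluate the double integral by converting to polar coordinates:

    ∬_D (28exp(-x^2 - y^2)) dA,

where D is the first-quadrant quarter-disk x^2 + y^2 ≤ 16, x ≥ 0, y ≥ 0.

The region D is 0 ≤ r ≤ 4, 0 ≤ θ ≤ π/2 in polar coordinates, where x = r cos(θ), y = r sin(θ), and dA = r dr dθ.

Under the substitution, the integrand becomes 28exp(-r^2), so

    ∬_D (28exp(-x^2 - y^2)) dA = ∫_{0}^{π/2} ∫_{0}^{4} (28exp(-r^2)) · r dr dθ.

Inner integral (in r): ∫_{0}^{4} (28exp(-r^2)) · r dr = 14 - 14exp(-16).

Outer integral (in θ): ∫_{0}^{π/2} (14 - 14exp(-16)) dθ = -7π exp(-16) + 7π.

Therefore ∬_D (28exp(-x^2 - y^2)) dA = -7π exp(-16) + 7π.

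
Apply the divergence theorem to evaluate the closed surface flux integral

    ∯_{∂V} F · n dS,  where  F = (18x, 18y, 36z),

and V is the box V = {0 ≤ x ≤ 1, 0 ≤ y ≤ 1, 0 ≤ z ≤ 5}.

By the divergence theorem,

    ∯_{∂V} F · n dS = ∭_V (∇ · F) dV.

Compute the divergence:
    ∇ · F = ∂F_x/∂x + ∂F_y/∂y + ∂F_z/∂z = 18 + 18 + 36 = 72.

V is a rectangular box, so dV = dx dy dz with 0 ≤ x ≤ 1, 0 ≤ y ≤ 1, 0 ≤ z ≤ 5.

Integrate (72) over V as an iterated integral:

    ∭_V (∇·F) dV = ∫_0^{1} ∫_0^{1} ∫_0^{5} (72) dz dy dx.

Inner (z from 0 to 5): 360.
Middle (y from 0 to 1): 360.
Outer (x from 0 to 1): 360.

Therefore ∯_{∂V} F · n dS = 360.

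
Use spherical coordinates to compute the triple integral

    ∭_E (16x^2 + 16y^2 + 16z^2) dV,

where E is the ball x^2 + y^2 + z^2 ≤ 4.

In spherical coordinates, x = ρ sin(φ) cos(θ), y = ρ sin(φ) sin(θ), z = ρ cos(φ), and dV = ρ^2 sin(φ) dρ dφ dθ.

The integrand becomes 16ρ^2, so

    ∭_E (16x^2 + 16y^2 + 16z^2) dV = ∫_{0}^{2π} ∫_{0}^{π} ∫_{0}^{2} (16ρ^2) · ρ^2 sin(φ) dρ dφ dθ.

Inner (ρ): 512sin(φ)/5.
Middle (φ): 1024/5.
Outer (θ): 2048π/5.

Therefore the triple integral equals 2048π/5.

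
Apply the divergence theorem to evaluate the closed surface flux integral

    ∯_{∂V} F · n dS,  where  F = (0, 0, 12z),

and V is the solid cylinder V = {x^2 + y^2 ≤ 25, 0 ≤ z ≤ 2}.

By the divergence theorem,

    ∯_{∂V} F · n dS = ∭_V (∇ · F) dV.

Compute the divergence:
    ∇ · F = ∂F_x/∂x + ∂F_y/∂y + ∂F_z/∂z = 0 + 0 + 12 = 12.

In cylindrical coordinates, x = r cos(θ), y = r sin(θ), z = z, dV = r dr dθ dz, with 0 ≤ r ≤ 5, 0 ≤ θ ≤ 2π, 0 ≤ z ≤ 2.

The integrand, after substitution and multiplying by the volume element, becomes (12) · r, so

    ∭_V (∇·F) dV = ∫_0^{2π} ∫_0^{5} ∫_0^{2} (12) · r dz dr dθ.

Inner (z from 0 to 2): 24r.
Middle (r from 0 to 5): 300.
Outer (θ from 0 to 2π): 600π.

Therefore ∯_{∂V} F · n dS = 600π.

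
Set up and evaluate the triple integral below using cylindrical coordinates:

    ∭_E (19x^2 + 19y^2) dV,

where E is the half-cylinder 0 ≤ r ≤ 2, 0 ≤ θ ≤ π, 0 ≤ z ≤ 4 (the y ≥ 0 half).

In cylindrical coordinates, x = r cos(θ), y = r sin(θ), z = z, and dV = r dr dθ dz.

The integrand becomes 19r^2, so

    ∭_E (19x^2 + 19y^2) dV = ∫_{0}^{π} ∫_{0}^{2} ∫_{0}^{4} (19r^2) · r dz dr dθ.

Inner (z): 76r^3.
Middle (r from 0 to 2): 304.
Outer (θ): 304π.

Therefore the triple integral equals 304π.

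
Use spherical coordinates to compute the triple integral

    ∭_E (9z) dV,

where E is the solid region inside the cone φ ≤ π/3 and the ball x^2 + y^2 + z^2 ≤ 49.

In spherical coordinates, x = ρ sin(φ) cos(θ), y = ρ sin(φ) sin(θ), z = ρ cos(φ), and dV = ρ^2 sin(φ) dρ dφ dθ.

The integrand becomes 9ρ cos(φ), so

    ∭_E (9z) dV = ∫_{0}^{2π} ∫_{0}^{π/3} ∫_{0}^{7} (9ρ cos(φ)) · ρ^2 sin(φ) dρ dφ dθ.

Inner (ρ): 21609sin(2φ)/8.
Middle (φ): 64827/32.
Outer (θ): 64827π/16.

Therefore the triple integral equals 64827π/16.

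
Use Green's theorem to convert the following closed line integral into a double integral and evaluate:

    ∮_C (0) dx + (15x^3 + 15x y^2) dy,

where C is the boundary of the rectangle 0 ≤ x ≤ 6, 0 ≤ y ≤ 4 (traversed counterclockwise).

Green's theorem converts the closed line integral into a double integral over the enclosed region D:

    ∮_C P dx + Q dy = ∬_D (∂Q/∂x - ∂P/∂y) dA.

Here P = 0, Q = 15x^3 + 15x y^2, so

    ∂Q/∂x = 45x^2 + 15y^2,    ∂P/∂y = 0,
    ∂Q/∂x - ∂P/∂y = 45x^2 + 15y^2.

D is the region 0 ≤ x ≤ 6, 0 ≤ y ≤ 4. Evaluating the double integral:

    ∬_D (45x^2 + 15y^2) dA = ∫_0^{6} ∫_0^{4} (45x^2 + 15y^2) dy dx.

Inner (y from 0 to 4): 180x^2 + 320.
Outer (x from 0 to 6): 14880.

Therefore ∮_C P dx + Q dy = 14880.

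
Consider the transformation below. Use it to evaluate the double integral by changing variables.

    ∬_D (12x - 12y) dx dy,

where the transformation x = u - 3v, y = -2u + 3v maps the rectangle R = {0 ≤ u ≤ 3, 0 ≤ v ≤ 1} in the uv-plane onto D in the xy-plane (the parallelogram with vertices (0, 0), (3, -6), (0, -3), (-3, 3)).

Compute the Jacobian determinant of (x, y) with respect to (u, v):

    ∂(x,y)/∂(u,v) = | 1  -3 | = (1)(3) - (-3)(-2) = -3.
                   | -2  3 |

Its absolute value is |J| = 3 (the area scaling factor).

Substituting x = u - 3v, y = -2u + 3v into the integrand,

    12x - 12y → 36u - 72v,

so the integral becomes

    ∬_R (36u - 72v) · |J| du dv = ∫_0^3 ∫_0^1 (108u - 216v) dv du.

Inner (v): 108u - 108.
Outer (u): 162.

Therefore ∬_D (12x - 12y) dx dy = 162.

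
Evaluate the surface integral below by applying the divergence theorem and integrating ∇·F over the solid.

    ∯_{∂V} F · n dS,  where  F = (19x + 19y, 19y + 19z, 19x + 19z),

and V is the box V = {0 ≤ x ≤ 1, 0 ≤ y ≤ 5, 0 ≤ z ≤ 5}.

By the divergence theorem,

    ∯_{∂V} F · n dS = ∭_V (∇ · F) dV.

Compute the divergence:
    ∇ · F = ∂F_x/∂x + ∂F_y/∂y + ∂F_z/∂z = 19 + 19 + 19 = 57.

V is a rectangular box, so dV = dx dy dz with 0 ≤ x ≤ 1, 0 ≤ y ≤ 5, 0 ≤ z ≤ 5.

Integrate (57) over V as an iterated integral:

    ∭_V (∇·F) dV = ∫_0^{1} ∫_0^{5} ∫_0^{5} (57) dz dy dx.

Inner (z from 0 to 5): 285.
Middle (y from 0 to 5): 1425.
Outer (x from 0 to 1): 1425.

Therefore ∯_{∂V} F · n dS = 1425.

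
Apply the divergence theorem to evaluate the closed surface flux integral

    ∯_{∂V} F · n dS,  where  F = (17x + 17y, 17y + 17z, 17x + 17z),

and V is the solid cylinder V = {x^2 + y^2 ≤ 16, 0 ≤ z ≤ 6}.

By the divergence theorem,

    ∯_{∂V} F · n dS = ∭_V (∇ · F) dV.

Compute the divergence:
    ∇ · F = ∂F_x/∂x + ∂F_y/∂y + ∂F_z/∂z = 17 + 17 + 17 = 51.

In cylindrical coordinates, x = r cos(θ), y = r sin(θ), z = z, dV = r dr dθ dz, with 0 ≤ r ≤ 4, 0 ≤ θ ≤ 2π, 0 ≤ z ≤ 6.

The integrand, after substitution and multiplying by the volume element, becomes (51) · r, so

    ∭_V (∇·F) dV = ∫_0^{2π} ∫_0^{4} ∫_0^{6} (51) · r dz dr dθ.

Inner (z from 0 to 6): 306r.
Middle (r from 0 to 4): 2448.
Outer (θ from 0 to 2π): 4896π.

Therefore ∯_{∂V} F · n dS = 4896π.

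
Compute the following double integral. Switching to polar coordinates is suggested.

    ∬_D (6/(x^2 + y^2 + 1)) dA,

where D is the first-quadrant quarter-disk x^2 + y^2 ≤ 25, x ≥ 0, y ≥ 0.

The region D is 0 ≤ r ≤ 5, 0 ≤ θ ≤ π/2 in polar coordinates, where x = r cos(θ), y = r sin(θ), and dA = r dr dθ.

Under the substitution, the integrand becomes 6/(r^2 + 1), so

    ∬_D (6/(x^2 + y^2 + 1)) dA = ∫_{0}^{π/2} ∫_{0}^{5} (6/(r^2 + 1)) · r dr dθ.

Inner integral (in r): ∫_{0}^{5} (6/(r^2 + 1)) · r dr = log(17576).

Outer integral (in θ): ∫_{0}^{π/2} (log(17576)) dθ = log(17576^(π/2)).

Therefore ∬_D (6/(x^2 + y^2 + 1)) dA = log(17576^(π/2)).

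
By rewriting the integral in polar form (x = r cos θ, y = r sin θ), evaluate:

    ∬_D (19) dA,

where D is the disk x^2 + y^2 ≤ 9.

The region D is 0 ≤ r ≤ 3, 0 ≤ θ ≤ 2π in polar coordinates, where x = r cos(θ), y = r sin(θ), and dA = r dr dθ.

Under the substitution, the integrand becomes 19, so

    ∬_D (19) dA = ∫_{0}^{2π} ∫_{0}^{3} (19) · r dr dθ.

Inner integral (in r): ∫_{0}^{3} (19) · r dr = 171/2.

Outer integral (in θ): ∫_{0}^{2π} (171/2) dθ = 171π.

Therefore ∬_D (19) dA = 171π.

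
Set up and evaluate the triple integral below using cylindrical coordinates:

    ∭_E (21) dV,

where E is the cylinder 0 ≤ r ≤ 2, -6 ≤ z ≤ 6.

In cylindrical coordinates, x = r cos(θ), y = r sin(θ), z = z, and dV = r dr dθ dz.

The integrand becomes 21, so

    ∭_E (21) dV = ∫_{0}^{2π} ∫_{0}^{2} ∫_{-6}^{6} (21) · r dz dr dθ.

Inner (z): 252r.
Middle (r from 0 to 2): 504.
Outer (θ): 1008π.

Therefore the triple integral equals 1008π.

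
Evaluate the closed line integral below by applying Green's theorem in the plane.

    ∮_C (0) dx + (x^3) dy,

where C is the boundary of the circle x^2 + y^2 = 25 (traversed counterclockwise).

Green's theorem converts the closed line integral into a double integral over the enclosed region D:

    ∮_C P dx + Q dy = ∬_D (∂Q/∂x - ∂P/∂y) dA.

Here P = 0, Q = x^3, so

    ∂Q/∂x = 3x^2,    ∂P/∂y = 0,
    ∂Q/∂x - ∂P/∂y = 3x^2.

D is the region x^2 + y^2 ≤ 25. Evaluating the double integral:

In polar coordinates (x = r cos θ, y = r sin θ, dA = r dr dθ) the integrand becomes 3r^2cos(θ)^2, so

    ∬_D (3x^2) dA = ∫_0^{2π} ∫_0^{5} (3r^2cos(θ)^2) · r dr dθ.

Inner (r from 0 to 5): 1875cos(θ)^2/4.
Outer (θ from 0 to 2π): 1875π/4.

Therefore ∮_C P dx + Q dy = 1875π/4.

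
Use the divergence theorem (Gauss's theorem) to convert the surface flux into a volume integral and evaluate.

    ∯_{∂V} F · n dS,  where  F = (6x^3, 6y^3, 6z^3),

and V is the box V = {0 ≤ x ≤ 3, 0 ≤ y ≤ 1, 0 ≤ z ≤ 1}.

By the divergence theorem,

    ∯_{∂V} F · n dS = ∭_V (∇ · F) dV.

Compute the divergence:
    ∇ · F = ∂F_x/∂x + ∂F_y/∂y + ∂F_z/∂z = 18x^2 + 18y^2 + 18z^2.

V is a rectangular box, so dV = dx dy dz with 0 ≤ x ≤ 3, 0 ≤ y ≤ 1, 0 ≤ z ≤ 1.

Integrate (18x^2 + 18y^2 + 18z^2) over V as an iterated integral:

    ∭_V (∇·F) dV = ∫_0^{3} ∫_0^{1} ∫_0^{1} (18x^2 + 18y^2 + 18z^2) dz dy dx.

Inner (z from 0 to 1): 18x^2 + 18y^2 + 6.
Middle (y from 0 to 1): 18x^2 + 12.
Outer (x from 0 to 3): 198.

Therefore ∯_{∂V} F · n dS = 198.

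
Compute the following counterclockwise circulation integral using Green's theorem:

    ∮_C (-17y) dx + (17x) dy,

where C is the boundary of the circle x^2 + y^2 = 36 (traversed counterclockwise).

Green's theorem converts the closed line integral into a double integral over the enclosed region D:

    ∮_C P dx + Q dy = ∬_D (∂Q/∂x - ∂P/∂y) dA.

Here P = -17y, Q = 17x, so

    ∂Q/∂x = 17,    ∂P/∂y = -17,
    ∂Q/∂x - ∂P/∂y = 34.

D is the region x^2 + y^2 ≤ 36. Evaluating the double integral:

In polar coordinates (x = r cos θ, y = r sin θ, dA = r dr dθ) the integrand becomes 34, so

    ∬_D (34) dA = ∫_0^{2π} ∫_0^{6} (34) · r dr dθ.

Inner (r from 0 to 6): 612.
Outer (θ from 0 to 2π): 1224π.

Therefore ∮_C P dx + Q dy = 1224π.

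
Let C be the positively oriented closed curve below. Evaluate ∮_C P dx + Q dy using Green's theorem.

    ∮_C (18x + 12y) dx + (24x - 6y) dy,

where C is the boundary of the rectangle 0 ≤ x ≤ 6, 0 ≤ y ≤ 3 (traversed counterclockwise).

Green's theorem converts the closed line integral into a double integral over the enclosed region D:

    ∮_C P dx + Q dy = ∬_D (∂Q/∂x - ∂P/∂y) dA.

Here P = 18x + 12y, Q = 24x - 6y, so

    ∂Q/∂x = 24,    ∂P/∂y = 12,
    ∂Q/∂x - ∂P/∂y = 12.

D is the region 0 ≤ x ≤ 6, 0 ≤ y ≤ 3. Evaluating the double integral:

    ∬_D (12) dA = ∫_0^{6} ∫_0^{3} (12) dy dx.

Inner (y from 0 to 3): 36.
Outer (x from 0 to 6): 216.

Therefore ∮_C P dx + Q dy = 216.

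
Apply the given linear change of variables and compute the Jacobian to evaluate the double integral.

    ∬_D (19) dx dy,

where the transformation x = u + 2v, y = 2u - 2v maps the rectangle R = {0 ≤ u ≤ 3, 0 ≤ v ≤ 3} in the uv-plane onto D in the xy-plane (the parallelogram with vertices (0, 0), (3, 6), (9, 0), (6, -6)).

Compute the Jacobian determinant of (x, y) with respect to (u, v):

    ∂(x,y)/∂(u,v) = | 1  2 | = (1)(-2) - (2)(2) = -6.
                   | 2  -2 |

Its absolute value is |J| = 6 (the area scaling factor).

Substituting x = u + 2v, y = 2u - 2v into the integrand,

    19 → 19,

so the integral becomes

    ∬_R (19) · |J| du dv = ∫_0^3 ∫_0^3 (114) dv du.

Inner (v): 342.
Outer (u): 1026.

Therefore ∬_D (19) dx dy = 1026.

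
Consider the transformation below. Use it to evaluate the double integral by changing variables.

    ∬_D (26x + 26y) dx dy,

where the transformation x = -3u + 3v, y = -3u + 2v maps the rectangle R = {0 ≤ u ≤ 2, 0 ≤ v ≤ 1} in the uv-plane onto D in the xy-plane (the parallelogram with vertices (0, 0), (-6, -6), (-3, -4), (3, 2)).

Compute the Jacobian determinant of (x, y) with respect to (u, v):

    ∂(x,y)/∂(u,v) = | -3  3 | = (-3)(2) - (3)(-3) = 3.
                   | -3  2 |

Its absolute value is |J| = 3 (the area scaling factor).

Substituting x = -3u + 3v, y = -3u + 2v into the integrand,

    26x + 26y → -156u + 130v,

so the integral becomes

    ∬_R (-156u + 130v) · |J| du dv = ∫_0^2 ∫_0^1 (-468u + 390v) dv du.

Inner (v): 195 - 468u.
Outer (u): -546.

Therefore ∬_D (26x + 26y) dx dy = -546.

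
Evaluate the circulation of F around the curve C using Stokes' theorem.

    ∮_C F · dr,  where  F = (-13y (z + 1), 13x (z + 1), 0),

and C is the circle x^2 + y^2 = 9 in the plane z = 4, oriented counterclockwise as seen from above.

Let S be the flat disk x^2 + y^2 ≤ 9 in the plane z = 4, with upward unit normal n̂ = ẑ. By Stokes' theorem,

    ∮_C F · dr = ∬_S (∇ × F) · n̂ dS = ∬_D (curl F)_z dA,

where D is the disk x^2 + y^2 ≤ 9.

Compute the curl of F = (-13y (z + 1), 13x (z + 1), 0):
    (∇ × F)_x = ∂F_z/∂y - ∂F_y/∂z = -13x,
    (∇ × F)_y = ∂F_x/∂z - ∂F_z/∂x = -13y,
    (∇ × F)_z = ∂F_y/∂x - ∂F_x/∂y = 26z + 26.

On z = 4, (curl F)_z = 130.

Convert to polar (x = r cos θ, y = r sin θ, dA = r dr dθ); the integrand becomes 130, so

    ∬_D (curl F)_z dA = ∫_0^{2π} ∫_0^{3} (130) · r dr dθ.

Inner (r from 0 to 3): 585.
Outer (θ from 0 to 2π): 1170π.

Therefore ∮_C F · dr = 1170π.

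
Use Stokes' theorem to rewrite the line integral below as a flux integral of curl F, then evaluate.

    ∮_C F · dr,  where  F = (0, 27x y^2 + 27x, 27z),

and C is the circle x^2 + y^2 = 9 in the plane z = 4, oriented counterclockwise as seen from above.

Let S be the flat disk x^2 + y^2 ≤ 9 in the plane z = 4, with upward unit normal n̂ = ẑ. By Stokes' theorem,

    ∮_C F · dr = ∬_S (∇ × F) · n̂ dS = ∬_D (curl F)_z dA,

where D is the disk x^2 + y^2 ≤ 9.

Compute the curl of F = (0, 27x y^2 + 27x, 27z):
    (∇ × F)_x = ∂F_z/∂y - ∂F_y/∂z = 0,
    (∇ × F)_y = ∂F_x/∂z - ∂F_z/∂x = 0,
    (∇ × F)_z = ∂F_y/∂x - ∂F_x/∂y = 27y^2 + 27.

On z = 4, (curl F)_z = 27y^2 + 27.

Convert to polar (x = r cos θ, y = r sin θ, dA = r dr dθ); the integrand becomes 27r^2sin(θ)^2 + 27, so

    ∬_D (curl F)_z dA = ∫_0^{2π} ∫_0^{3} (27r^2sin(θ)^2 + 27) · r dr dθ.

Inner (r from 0 to 3): 2187sin(θ)^2/4 + 243/2.
Outer (θ from 0 to 2π): 3159π/4.

Therefore ∮_C F · dr = 3159π/4.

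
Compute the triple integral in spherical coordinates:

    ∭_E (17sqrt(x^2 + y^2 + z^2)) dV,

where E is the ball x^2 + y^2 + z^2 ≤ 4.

In spherical coordinates, x = ρ sin(φ) cos(θ), y = ρ sin(φ) sin(θ), z = ρ cos(φ), and dV = ρ^2 sin(φ) dρ dφ dθ.

The integrand becomes 17ρ, so

    ∭_E (17sqrt(x^2 + y^2 + z^2)) dV = ∫_{0}^{2π} ∫_{0}^{π} ∫_{0}^{2} (17ρ) · ρ^2 sin(φ) dρ dφ dθ.

Inner (ρ): 68sin(φ).
Middle (φ): 136.
Outer (θ): 272π.

Therefore the triple integral equals 272π.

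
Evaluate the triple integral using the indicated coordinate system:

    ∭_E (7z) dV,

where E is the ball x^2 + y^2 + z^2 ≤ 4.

In spherical coordinates, x = ρ sin(φ) cos(θ), y = ρ sin(φ) sin(θ), z = ρ cos(φ), and dV = ρ^2 sin(φ) dρ dφ dθ.

The integrand becomes 7ρ cos(φ), so

    ∭_E (7z) dV = ∫_{0}^{2π} ∫_{0}^{π} ∫_{0}^{2} (7ρ cos(φ)) · ρ^2 sin(φ) dρ dφ dθ.

Inner (ρ): 14sin(2φ).
Middle (φ): 0.
Outer (θ): 0.

Therefore the triple integral equals 0.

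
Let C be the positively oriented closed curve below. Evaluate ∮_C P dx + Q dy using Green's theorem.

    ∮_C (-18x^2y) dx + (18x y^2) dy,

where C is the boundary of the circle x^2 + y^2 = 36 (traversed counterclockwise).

Green's theorem converts the closed line integral into a double integral over the enclosed region D:

    ∮_C P dx + Q dy = ∬_D (∂Q/∂x - ∂P/∂y) dA.

Here P = -18x^2y, Q = 18x y^2, so

    ∂Q/∂x = 18y^2,    ∂P/∂y = -18x^2,
    ∂Q/∂x - ∂P/∂y = 18x^2 + 18y^2.

D is the region x^2 + y^2 ≤ 36. Evaluating the double integral:

In polar coordinates (x = r cos θ, y = r sin θ, dA = r dr dθ) the integrand becomes 18r^2, so

    ∬_D (18x^2 + 18y^2) dA = ∫_0^{2π} ∫_0^{6} (18r^2) · r dr dθ.

Inner (r from 0 to 6): 5832.
Outer (θ from 0 to 2π): 11664π.

Therefore ∮_C P dx + Q dy = 11664π.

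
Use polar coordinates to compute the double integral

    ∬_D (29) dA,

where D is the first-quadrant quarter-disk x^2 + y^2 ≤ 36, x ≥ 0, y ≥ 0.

The region D is 0 ≤ r ≤ 6, 0 ≤ θ ≤ π/2 in polar coordinates, where x = r cos(θ), y = r sin(θ), and dA = r dr dθ.

Under the substitution, the integrand becomes 29, so

    ∬_D (29) dA = ∫_{0}^{π/2} ∫_{0}^{6} (29) · r dr dθ.

Inner integral (in r): ∫_{0}^{6} (29) · r dr = 522.

Outer integral (in θ): ∫_{0}^{π/2} (522) dθ = 261π.

Therefore ∬_D (29) dA = 261π.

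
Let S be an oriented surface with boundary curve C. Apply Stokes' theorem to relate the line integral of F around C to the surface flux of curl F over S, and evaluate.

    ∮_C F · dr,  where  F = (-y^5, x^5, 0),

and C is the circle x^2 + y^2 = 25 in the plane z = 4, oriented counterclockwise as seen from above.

Let S be the flat disk x^2 + y^2 ≤ 25 in the plane z = 4, with upward unit normal n̂ = ẑ. By Stokes' theorem,

    ∮_C F · dr = ∬_S (∇ × F) · n̂ dS = ∬_D (curl F)_z dA,

where D is the disk x^2 + y^2 ≤ 25.

Compute the curl of F = (-y^5, x^5, 0):
    (∇ × F)_x = ∂F_z/∂y - ∂F_y/∂z = 0,
    (∇ × F)_y = ∂F_x/∂z - ∂F_z/∂x = 0,
    (∇ × F)_z = ∂F_y/∂x - ∂F_x/∂y = 5x^4 + 5y^4.

On z = 4, (curl F)_z = 5x^4 + 5y^4.

Convert to polar (x = r cos θ, y = r sin θ, dA = r dr dθ); the integrand becomes 5r^4(sin(θ)^4 + cos(θ)^4), so

    ∬_D (curl F)_z dA = ∫_0^{2π} ∫_0^{5} (5r^4(sin(θ)^4 + cos(θ)^4)) · r dr dθ.

Inner (r from 0 to 5): 78125sin(θ)^4/6 + 78125cos(θ)^4/6.
Outer (θ from 0 to 2π): 78125π/4.

Therefore ∮_C F · dr = 78125π/4.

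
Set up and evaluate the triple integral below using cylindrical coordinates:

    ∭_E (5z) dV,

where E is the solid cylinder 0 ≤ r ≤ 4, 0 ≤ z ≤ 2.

In cylindrical coordinates, x = r cos(θ), y = r sin(θ), z = z, and dV = r dr dθ dz.

The integrand becomes 5z, so

    ∭_E (5z) dV = ∫_{0}^{2π} ∫_{0}^{4} ∫_{0}^{2} (5z) · r dz dr dθ.

Inner (z): 10r.
Middle (r from 0 to 4): 80.
Outer (θ): 160π.

Therefore the triple integral equals 160π.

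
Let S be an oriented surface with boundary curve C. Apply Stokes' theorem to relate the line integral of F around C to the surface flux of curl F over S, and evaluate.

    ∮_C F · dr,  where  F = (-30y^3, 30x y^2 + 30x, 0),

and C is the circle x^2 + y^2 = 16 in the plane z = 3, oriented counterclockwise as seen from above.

Let S be the flat disk x^2 + y^2 ≤ 16 in the plane z = 3, with upward unit normal n̂ = ẑ. By Stokes' theorem,

    ∮_C F · dr = ∬_S (∇ × F) · n̂ dS = ∬_D (curl F)_z dA,

where D is the disk x^2 + y^2 ≤ 16.

Compute the curl of F = (-30y^3, 30x y^2 + 30x, 0):
    (∇ × F)_x = ∂F_z/∂y - ∂F_y/∂z = 0,
    (∇ × F)_y = ∂F_x/∂z - ∂F_z/∂x = 0,
    (∇ × F)_z = ∂F_y/∂x - ∂F_x/∂y = 120y^2 + 30.

On z = 3, (curl F)_z = 120y^2 + 30.

Convert to polar (x = r cos θ, y = r sin θ, dA = r dr dθ); the integrand becomes 120r^2sin(θ)^2 + 30, so

    ∬_D (curl F)_z dA = ∫_0^{2π} ∫_0^{4} (120r^2sin(θ)^2 + 30) · r dr dθ.

Inner (r from 0 to 4): 7680sin(θ)^2 + 240.
Outer (θ from 0 to 2π): 8160π.

Therefore ∮_C F · dr = 8160π.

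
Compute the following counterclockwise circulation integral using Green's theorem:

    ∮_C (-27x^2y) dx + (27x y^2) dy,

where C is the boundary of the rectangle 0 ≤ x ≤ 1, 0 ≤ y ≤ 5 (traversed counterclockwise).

Green's theorem converts the closed line integral into a double integral over the enclosed region D:

    ∮_C P dx + Q dy = ∬_D (∂Q/∂x - ∂P/∂y) dA.

Here P = -27x^2y, Q = 27x y^2, so

    ∂Q/∂x = 27y^2,    ∂P/∂y = -27x^2,
    ∂Q/∂x - ∂P/∂y = 27x^2 + 27y^2.

D is the region 0 ≤ x ≤ 1, 0 ≤ y ≤ 5. Evaluating the double integral:

    ∬_D (27x^2 + 27y^2) dA = ∫_0^{1} ∫_0^{5} (27x^2 + 27y^2) dy dx.

Inner (y from 0 to 5): 135x^2 + 1125.
Outer (x from 0 to 1): 1170.

Therefore ∮_C P dx + Q dy = 1170.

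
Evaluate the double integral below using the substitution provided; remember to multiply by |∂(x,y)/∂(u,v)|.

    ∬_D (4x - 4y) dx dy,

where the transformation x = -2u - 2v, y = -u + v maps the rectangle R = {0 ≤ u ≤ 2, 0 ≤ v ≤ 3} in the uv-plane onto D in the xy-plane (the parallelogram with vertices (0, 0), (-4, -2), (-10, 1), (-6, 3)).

Compute the Jacobian determinant of (x, y) with respect to (u, v):

    ∂(x,y)/∂(u,v) = | -2  -2 | = (-2)(1) - (-2)(-1) = -4.
                   | -1  1 |

Its absolute value is |J| = 4 (the area scaling factor).

Substituting x = -2u - 2v, y = -u + v into the integrand,

    4x - 4y → -4u - 12v,

so the integral becomes

    ∬_R (-4u - 12v) · |J| du dv = ∫_0^2 ∫_0^3 (-16u - 48v) dv du.

Inner (v): -48u - 216.
Outer (u): -528.

Therefore ∬_D (4x - 4y) dx dy = -528.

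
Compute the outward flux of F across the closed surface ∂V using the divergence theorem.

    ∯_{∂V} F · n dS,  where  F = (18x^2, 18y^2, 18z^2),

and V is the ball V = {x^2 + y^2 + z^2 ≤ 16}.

By the divergence theorem,

    ∯_{∂V} F · n dS = ∭_V (∇ · F) dV.

Compute the divergence:
    ∇ · F = ∂F_x/∂x + ∂F_y/∂y + ∂F_z/∂z = 36x + 36y + 36z.

In spherical coordinates, x = ρ sin(φ) cos(θ), y = ρ sin(φ) sin(θ), z = ρ cos(φ), dV = ρ^2 sin(φ) dρ dφ dθ, with 0 ≤ ρ ≤ 4, 0 ≤ φ ≤ π, 0 ≤ θ ≤ 2π.

The integrand, after substitution and multiplying by the volume element, becomes (36ρ (sqrt(2)sin(φ)sin(θ + π/4) + cos(φ))) · ρ^2 sin(φ), so

    ∭_V (∇·F) dV = ∫_0^{2π} ∫_0^{π} ∫_0^{4} (36ρ (sqrt(2)sin(φ)sin(θ + π/4) + cos(φ))) · ρ^2 sin(φ) dρ dφ dθ.

Inner (ρ from 0 to 4): 2304(sqrt(2)sin(φ)sin(θ + π/4) + cos(φ))sin(φ).
Middle (φ from 0 to π): 1152sqrt(2)π sin(θ + π/4).
Outer (θ from 0 to 2π): 0.

Therefore ∯_{∂V} F · n dS = 0.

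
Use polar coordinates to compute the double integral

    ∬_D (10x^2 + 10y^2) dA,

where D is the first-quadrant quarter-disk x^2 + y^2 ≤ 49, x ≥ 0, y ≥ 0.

The region D is 0 ≤ r ≤ 7, 0 ≤ θ ≤ π/2 in polar coordinates, where x = r cos(θ), y = r sin(θ), and dA = r dr dθ.

Under the substitution, the integrand becomes 10r^2, so

    ∬_D (10x^2 + 10y^2) dA = ∫_{0}^{π/2} ∫_{0}^{7} (10r^2) · r dr dθ.

Inner integral (in r): ∫_{0}^{7} (10r^2) · r dr = 12005/2.

Outer integral (in θ): ∫_{0}^{π/2} (12005/2) dθ = 12005π/4.

Therefore ∬_D (10x^2 + 10y^2) dA = 12005π/4.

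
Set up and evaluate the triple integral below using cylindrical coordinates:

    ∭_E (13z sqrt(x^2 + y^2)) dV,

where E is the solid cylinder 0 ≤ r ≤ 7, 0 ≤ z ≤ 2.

In cylindrical coordinates, x = r cos(θ), y = r sin(θ), z = z, and dV = r dr dθ dz.

The integrand becomes 13r z, so

    ∭_E (13z sqrt(x^2 + y^2)) dV = ∫_{0}^{2π} ∫_{0}^{7} ∫_{0}^{2} (13r z) · r dz dr dθ.

Inner (z): 26r^2.
Middle (r from 0 to 7): 8918/3.
Outer (θ): 17836π/3.

Therefore the triple integral equals 17836π/3.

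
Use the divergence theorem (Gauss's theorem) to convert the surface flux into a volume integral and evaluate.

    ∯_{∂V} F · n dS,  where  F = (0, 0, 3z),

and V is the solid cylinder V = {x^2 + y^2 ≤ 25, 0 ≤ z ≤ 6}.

By the divergence theorem,

    ∯_{∂V} F · n dS = ∭_V (∇ · F) dV.

Compute the divergence:
    ∇ · F = ∂F_x/∂x + ∂F_y/∂y + ∂F_z/∂z = 0 + 0 + 3 = 3.

In cylindrical coordinates, x = r cos(θ), y = r sin(θ), z = z, dV = r dr dθ dz, with 0 ≤ r ≤ 5, 0 ≤ θ ≤ 2π, 0 ≤ z ≤ 6.

The integrand, after substitution and multiplying by the volume element, becomes (3) · r, so

    ∭_V (∇·F) dV = ∫_0^{2π} ∫_0^{5} ∫_0^{6} (3) · r dz dr dθ.

Inner (z from 0 to 6): 18r.
Middle (r from 0 to 5): 225.
Outer (θ from 0 to 2π): 450π.

Therefore ∯_{∂V} F · n dS = 450π.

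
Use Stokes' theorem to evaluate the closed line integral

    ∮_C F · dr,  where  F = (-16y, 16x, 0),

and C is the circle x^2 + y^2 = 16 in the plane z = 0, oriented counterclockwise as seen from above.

Let S be the flat disk x^2 + y^2 ≤ 16 in the plane z = 0, with upward unit normal n̂ = ẑ. By Stokes' theorem,

    ∮_C F · dr = ∬_S (∇ × F) · n̂ dS = ∬_D (curl F)_z dA,

where D is the disk x^2 + y^2 ≤ 16.

Compute the curl of F = (-16y, 16x, 0):
    (∇ × F)_x = ∂F_z/∂y - ∂F_y/∂z = 0,
    (∇ × F)_y = ∂F_x/∂z - ∂F_z/∂x = 0,
    (∇ × F)_z = ∂F_y/∂x - ∂F_x/∂y = 32.

On z = 0, (curl F)_z = 32.

Convert to polar (x = r cos θ, y = r sin θ, dA = r dr dθ); the integrand becomes 32, so

    ∬_D (curl F)_z dA = ∫_0^{2π} ∫_0^{4} (32) · r dr dθ.

Inner (r from 0 to 4): 256.
Outer (θ from 0 to 2π): 512π.

Therefore ∮_C F · dr = 512π.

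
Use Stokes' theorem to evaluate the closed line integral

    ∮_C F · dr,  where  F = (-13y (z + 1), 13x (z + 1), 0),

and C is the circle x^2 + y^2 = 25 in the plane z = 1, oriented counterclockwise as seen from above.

Let S be the flat disk x^2 + y^2 ≤ 25 in the plane z = 1, with upward unit normal n̂ = ẑ. By Stokes' theorem,

    ∮_C F · dr = ∬_S (∇ × F) · n̂ dS = ∬_D (curl F)_z dA,

where D is the disk x^2 + y^2 ≤ 25.

Compute the curl of F = (-13y (z + 1), 13x (z + 1), 0):
    (∇ × F)_x = ∂F_z/∂y - ∂F_y/∂z = -13x,
    (∇ × F)_y = ∂F_x/∂z - ∂F_z/∂x = -13y,
    (∇ × F)_z = ∂F_y/∂x - ∂F_x/∂y = 26z + 26.

On z = 1, (curl F)_z = 52.

Convert to polar (x = r cos θ, y = r sin θ, dA = r dr dθ); the integrand becomes 52, so

    ∬_D (curl F)_z dA = ∫_0^{2π} ∫_0^{5} (52) · r dr dθ.

Inner (r from 0 to 5): 650.
Outer (θ from 0 to 2π): 1300π.

Therefore ∮_C F · dr = 1300π.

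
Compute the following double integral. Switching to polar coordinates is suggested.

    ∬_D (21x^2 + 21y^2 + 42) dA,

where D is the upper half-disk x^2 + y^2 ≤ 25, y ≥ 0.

The region D is 0 ≤ r ≤ 5, 0 ≤ θ ≤ π in polar coordinates, where x = r cos(θ), y = r sin(θ), and dA = r dr dθ.

Under the substitution, the integrand becomes 21r^2 + 42, so

    ∬_D (21x^2 + 21y^2 + 42) dA = ∫_{0}^{π} ∫_{0}^{5} (21r^2 + 42) · r dr dθ.

Inner integral (in r): ∫_{0}^{5} (21r^2 + 42) · r dr = 15225/4.

Outer integral (in θ): ∫_{0}^{π} (15225/4) dθ = 15225π/4.

Therefore ∬_D (21x^2 + 21y^2 + 42) dA = 15225π/4.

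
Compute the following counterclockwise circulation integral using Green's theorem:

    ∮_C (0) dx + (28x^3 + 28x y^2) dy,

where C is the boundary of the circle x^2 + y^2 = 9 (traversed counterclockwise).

Green's theorem converts the closed line integral into a double integral over the enclosed region D:

    ∮_C P dx + Q dy = ∬_D (∂Q/∂x - ∂P/∂y) dA.

Here P = 0, Q = 28x^3 + 28x y^2, so

    ∂Q/∂x = 84x^2 + 28y^2,    ∂P/∂y = 0,
    ∂Q/∂x - ∂P/∂y = 84x^2 + 28y^2.

D is the region x^2 + y^2 ≤ 9. Evaluating the double integral:

In polar coordinates (x = r cos θ, y = r sin θ, dA = r dr dθ) the integrand becomes 28r^2(cos(2θ) + 2), so

    ∬_D (84x^2 + 28y^2) dA = ∫_0^{2π} ∫_0^{3} (28r^2(cos(2θ) + 2)) · r dr dθ.

Inner (r from 0 to 3): 567cos(2θ) + 1134.
Outer (θ from 0 to 2π): 2268π.

Therefore ∮_C P dx + Q dy = 2268π.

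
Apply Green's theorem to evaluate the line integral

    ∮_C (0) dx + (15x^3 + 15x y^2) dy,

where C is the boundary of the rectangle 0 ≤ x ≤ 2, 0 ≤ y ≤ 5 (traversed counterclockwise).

Green's theorem converts the closed line integral into a double integral over the enclosed region D:

    ∮_C P dx + Q dy = ∬_D (∂Q/∂x - ∂P/∂y) dA.

Here P = 0, Q = 15x^3 + 15x y^2, so

    ∂Q/∂x = 45x^2 + 15y^2,    ∂P/∂y = 0,
    ∂Q/∂x - ∂P/∂y = 45x^2 + 15y^2.

D is the region 0 ≤ x ≤ 2, 0 ≤ y ≤ 5. Evaluating the double integral:

    ∬_D (45x^2 + 15y^2) dA = ∫_0^{2} ∫_0^{5} (45x^2 + 15y^2) dy dx.

Inner (y from 0 to 5): 225x^2 + 625.
Outer (x from 0 to 2): 1850.

Therefore ∮_C P dx + Q dy = 1850.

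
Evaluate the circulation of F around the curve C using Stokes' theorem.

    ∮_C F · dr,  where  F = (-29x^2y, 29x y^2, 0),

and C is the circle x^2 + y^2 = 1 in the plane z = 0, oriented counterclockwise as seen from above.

Let S be the flat disk x^2 + y^2 ≤ 1 in the plane z = 0, with upward unit normal n̂ = ẑ. By Stokes' theorem,

    ∮_C F · dr = ∬_S (∇ × F) · n̂ dS = ∬_D (curl F)_z dA,

where D is the disk x^2 + y^2 ≤ 1.

Compute the curl of F = (-29x^2y, 29x y^2, 0):
    (∇ × F)_x = ∂F_z/∂y - ∂F_y/∂z = 0,
    (∇ × F)_y = ∂F_x/∂z - ∂F_z/∂x = 0,
    (∇ × F)_z = ∂F_y/∂x - ∂F_x/∂y = 29x^2 + 29y^2.

On z = 0, (curl F)_z = 29x^2 + 29y^2.

Convert to polar (x = r cos θ, y = r sin θ, dA = r dr dθ); the integrand becomes 29r^2, so

    ∬_D (curl F)_z dA = ∫_0^{2π} ∫_0^{1} (29r^2) · r dr dθ.

Inner (r from 0 to 1): 29/4.
Outer (θ from 0 to 2π): 29π/2.

Therefore ∮_C F · dr = 29π/2.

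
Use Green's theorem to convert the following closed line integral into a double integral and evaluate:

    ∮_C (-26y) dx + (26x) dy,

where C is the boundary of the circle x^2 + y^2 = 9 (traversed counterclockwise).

Green's theorem converts the closed line integral into a double integral over the enclosed region D:

    ∮_C P dx + Q dy = ∬_D (∂Q/∂x - ∂P/∂y) dA.

Here P = -26y, Q = 26x, so

    ∂Q/∂x = 26,    ∂P/∂y = -26,
    ∂Q/∂x - ∂P/∂y = 52.

D is the region x^2 + y^2 ≤ 9. Evaluating the double integral:

In polar coordinates (x = r cos θ, y = r sin θ, dA = r dr dθ) the integrand becomes 52, so

    ∬_D (52) dA = ∫_0^{2π} ∫_0^{3} (52) · r dr dθ.

Inner (r from 0 to 3): 234.
Outer (θ from 0 to 2π): 468π.

Therefore ∮_C P dx + Q dy = 468π.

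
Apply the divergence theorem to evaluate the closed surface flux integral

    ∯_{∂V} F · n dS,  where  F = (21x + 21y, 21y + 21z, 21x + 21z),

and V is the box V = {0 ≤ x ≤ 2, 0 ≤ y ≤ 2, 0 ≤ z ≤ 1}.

By the divergence theorem,

    ∯_{∂V} F · n dS = ∭_V (∇ · F) dV.

Compute the divergence:
    ∇ · F = ∂F_x/∂x + ∂F_y/∂y + ∂F_z/∂z = 21 + 21 + 21 = 63.

V is a rectangular box, so dV = dx dy dz with 0 ≤ x ≤ 2, 0 ≤ y ≤ 2, 0 ≤ z ≤ 1.

Integrate (63) over V as an iterated integral:

    ∭_V (∇·F) dV = ∫_0^{2} ∫_0^{2} ∫_0^{1} (63) dz dy dx.

Inner (z from 0 to 1): 63.
Middle (y from 0 to 2): 126.
Outer (x from 0 to 2): 252.

Therefore ∯_{∂V} F · n dS = 252.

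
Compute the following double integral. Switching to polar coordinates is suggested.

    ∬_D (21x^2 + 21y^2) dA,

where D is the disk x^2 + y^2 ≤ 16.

The region D is 0 ≤ r ≤ 4, 0 ≤ θ ≤ 2π in polar coordinates, where x = r cos(θ), y = r sin(θ), and dA = r dr dθ.

Under the substitution, the integrand becomes 21r^2, so

    ∬_D (21x^2 + 21y^2) dA = ∫_{0}^{2π} ∫_{0}^{4} (21r^2) · r dr dθ.

Inner integral (in r): ∫_{0}^{4} (21r^2) · r dr = 1344.

Outer integral (in θ): ∫_{0}^{2π} (1344) dθ = 2688π.

Therefore ∬_D (21x^2 + 21y^2) dA = 2688π.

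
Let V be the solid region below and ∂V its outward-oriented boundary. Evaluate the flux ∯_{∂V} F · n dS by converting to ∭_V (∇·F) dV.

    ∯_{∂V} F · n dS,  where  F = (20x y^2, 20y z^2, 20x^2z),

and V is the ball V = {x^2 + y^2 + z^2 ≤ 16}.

By the divergence theorem,

    ∯_{∂V} F · n dS = ∭_V (∇ · F) dV.

Compute the divergence:
    ∇ · F = ∂F_x/∂x + ∂F_y/∂y + ∂F_z/∂z = 20y^2 + 20z^2 + 20x^2 = 20x^2 + 20y^2 + 20z^2.

In spherical coordinates, x = ρ sin(φ) cos(θ), y = ρ sin(φ) sin(θ), z = ρ cos(φ), dV = ρ^2 sin(φ) dρ dφ dθ, with 0 ≤ ρ ≤ 4, 0 ≤ φ ≤ π, 0 ≤ θ ≤ 2π.

The integrand, after substitution and multiplying by the volume element, becomes (20ρ^2) · ρ^2 sin(φ), so

    ∭_V (∇·F) dV = ∫_0^{2π} ∫_0^{π} ∫_0^{4} (20ρ^2) · ρ^2 sin(φ) dρ dφ dθ.

Inner (ρ from 0 to 4): 4096sin(φ).
Middle (φ from 0 to π): 8192.
Outer (θ from 0 to 2π): 16384π.

Therefore ∯_{∂V} F · n dS = 16384π.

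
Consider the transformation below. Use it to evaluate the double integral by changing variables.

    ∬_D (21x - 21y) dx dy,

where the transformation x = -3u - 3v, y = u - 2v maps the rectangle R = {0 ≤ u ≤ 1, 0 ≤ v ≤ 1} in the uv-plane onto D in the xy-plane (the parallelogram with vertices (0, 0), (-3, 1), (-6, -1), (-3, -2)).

Compute the Jacobian determinant of (x, y) with respect to (u, v):

    ∂(x,y)/∂(u,v) = | -3  -3 | = (-3)(-2) - (-3)(1) = 9.
                   | 1  -2 |

Its absolute value is |J| = 9 (the area scaling factor).

Substituting x = -3u - 3v, y = u - 2v into the integrand,

    21x - 21y → -84u - 21v,

so the integral becomes

    ∬_R (-84u - 21v) · |J| du dv = ∫_0^1 ∫_0^1 (-756u - 189v) dv du.

Inner (v): -756u - 189/2.
Outer (u): -945/2.

Therefore ∬_D (21x - 21y) dx dy = -945/2.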